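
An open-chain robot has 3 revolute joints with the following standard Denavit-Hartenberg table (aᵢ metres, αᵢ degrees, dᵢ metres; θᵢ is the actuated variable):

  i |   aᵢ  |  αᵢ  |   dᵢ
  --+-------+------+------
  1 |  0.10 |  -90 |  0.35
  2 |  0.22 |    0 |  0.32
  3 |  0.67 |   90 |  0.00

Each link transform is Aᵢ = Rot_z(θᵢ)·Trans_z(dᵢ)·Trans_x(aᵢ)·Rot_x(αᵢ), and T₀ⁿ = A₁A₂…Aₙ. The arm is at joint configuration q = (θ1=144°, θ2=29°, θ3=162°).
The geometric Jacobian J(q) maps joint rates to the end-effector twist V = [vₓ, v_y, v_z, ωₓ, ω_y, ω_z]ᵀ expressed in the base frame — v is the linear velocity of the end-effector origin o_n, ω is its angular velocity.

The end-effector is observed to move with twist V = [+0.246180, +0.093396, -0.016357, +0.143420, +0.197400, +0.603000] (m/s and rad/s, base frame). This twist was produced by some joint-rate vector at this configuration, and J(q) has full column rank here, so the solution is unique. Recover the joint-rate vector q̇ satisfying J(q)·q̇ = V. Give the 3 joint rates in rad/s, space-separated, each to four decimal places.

o_n = [0.1074, -0.4736, 0.3712]
J₁: ẑ×o_n = [0.4736, 0.1074, -0.0000], ω = ẑ
J2: z=[-0.5878, -0.8090, 0.0000] o=[-0.0809, 0.0588, 0.3500] → [-0.0171, 0.0125, 0.4653, -0.5878, -0.8090, 0.0000]
J3: z=[-0.5878, -0.8090, 0.0000] o=[-0.4247, -0.0870, 0.2433] → [-0.1034, 0.0751, 0.6577, -0.5878, -0.8090, 0.0000]
q̇ = J⁺·V = [0.6030, -0.7490, 0.5050]

0.6030 -0.7490 0.5050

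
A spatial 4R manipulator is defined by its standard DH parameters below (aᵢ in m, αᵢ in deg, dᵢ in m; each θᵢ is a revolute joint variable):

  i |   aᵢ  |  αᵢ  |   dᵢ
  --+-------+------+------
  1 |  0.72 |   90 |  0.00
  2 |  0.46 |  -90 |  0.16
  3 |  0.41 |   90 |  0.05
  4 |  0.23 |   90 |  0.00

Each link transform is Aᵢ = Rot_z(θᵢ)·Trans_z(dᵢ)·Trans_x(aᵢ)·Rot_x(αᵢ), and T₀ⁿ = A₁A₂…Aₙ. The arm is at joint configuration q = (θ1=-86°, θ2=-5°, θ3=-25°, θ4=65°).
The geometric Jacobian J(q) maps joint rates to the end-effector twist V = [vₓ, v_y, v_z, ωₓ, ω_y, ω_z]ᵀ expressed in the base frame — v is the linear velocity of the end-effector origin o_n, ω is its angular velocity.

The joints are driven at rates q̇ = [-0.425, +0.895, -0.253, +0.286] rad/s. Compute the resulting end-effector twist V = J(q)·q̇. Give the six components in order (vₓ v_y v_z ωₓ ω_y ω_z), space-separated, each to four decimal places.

o_n = [-0.2577, -1.6808, 0.1773]
J₁: ẑ×o_n = [1.6808, -0.2577, 0.0000], ω = ẑ
J2: z=[-0.9976, -0.0698, 0.0000] o=[0.0502, -0.7182, 0.0000] → [-0.0124, 0.1769, 0.9387, -0.9976, -0.0698, 0.0000]
J3: z=[0.0061, -0.0869, 0.9962] o=[-0.0774, -1.1865, -0.0401] → [0.4735, -0.1810, -0.0187, 0.0061, -0.0869, 0.9962]
J4: z=[-0.9335, 0.3568, 0.0368] o=[-0.2241, -1.5722, -0.0227] → [0.0753, 0.1854, 0.1133, -0.9335, 0.3568, 0.0368]
V = J·q̇ = [-0.8236, 0.3667, 0.8773, -1.1613, 0.0616, -0.6665]

-0.8236 0.3667 0.8773 -1.1613 0.0616 -0.6665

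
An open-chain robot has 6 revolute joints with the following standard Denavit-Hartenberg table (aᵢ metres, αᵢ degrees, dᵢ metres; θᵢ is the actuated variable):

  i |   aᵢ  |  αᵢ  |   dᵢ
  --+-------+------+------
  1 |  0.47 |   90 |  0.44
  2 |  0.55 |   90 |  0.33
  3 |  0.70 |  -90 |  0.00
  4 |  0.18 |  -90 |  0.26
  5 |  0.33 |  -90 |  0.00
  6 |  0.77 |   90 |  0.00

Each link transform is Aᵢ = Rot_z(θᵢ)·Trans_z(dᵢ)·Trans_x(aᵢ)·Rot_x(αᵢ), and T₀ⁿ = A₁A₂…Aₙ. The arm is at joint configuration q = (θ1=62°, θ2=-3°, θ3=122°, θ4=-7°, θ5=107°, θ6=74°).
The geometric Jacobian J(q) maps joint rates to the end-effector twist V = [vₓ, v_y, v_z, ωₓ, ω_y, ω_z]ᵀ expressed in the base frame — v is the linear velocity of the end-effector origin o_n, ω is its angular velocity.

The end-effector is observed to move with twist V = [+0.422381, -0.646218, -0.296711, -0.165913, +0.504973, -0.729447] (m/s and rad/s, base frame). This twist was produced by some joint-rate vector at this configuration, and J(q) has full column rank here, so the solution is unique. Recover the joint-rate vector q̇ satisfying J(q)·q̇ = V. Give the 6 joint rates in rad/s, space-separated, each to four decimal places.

o_n = [1.2913, 0.2938, -0.3190]
J₁: ẑ×o_n = [-0.2938, 1.2913, 0.0000], ω = ẑ
J2: z=[0.8829, -0.4695, 0.0000] o=[0.2207, 0.4150, 0.4400] → [0.3563, 0.6702, 0.3956, 0.8829, -0.4695, 0.0000]
J3: z=[-0.0246, -0.0462, -0.9986] o=[0.7699, 0.7450, 0.4112] → [-0.4168, -0.5386, 0.0352, -0.0246, -0.0462, -0.9986]
J4: z=[-0.8655, -0.4990, 0.0444] o=[1.1201, 0.1392, 0.4306] → [0.3672, -0.6412, -0.0484, -0.8655, -0.4990, 0.0444]
J5: z=[0.0854, -0.0596, 0.9946] o=[0.9839, -0.1461, 0.4252] → [-0.3932, 0.3692, 0.0559, 0.0854, -0.0596, 0.9946]
J6: z=[-0.7251, 0.6809, 0.1030] o=[1.2094, 0.0948, 0.4203] → [-0.5239, -0.5276, -0.2001, -0.7251, 0.6809, 0.1030]
q̇ = J⁺·V = [-0.4390, -0.7300, -0.6280, -0.4470, -0.8810, -0.2090]

-0.4390 -0.7300 -0.6280 -0.4470 -0.8810 -0.2090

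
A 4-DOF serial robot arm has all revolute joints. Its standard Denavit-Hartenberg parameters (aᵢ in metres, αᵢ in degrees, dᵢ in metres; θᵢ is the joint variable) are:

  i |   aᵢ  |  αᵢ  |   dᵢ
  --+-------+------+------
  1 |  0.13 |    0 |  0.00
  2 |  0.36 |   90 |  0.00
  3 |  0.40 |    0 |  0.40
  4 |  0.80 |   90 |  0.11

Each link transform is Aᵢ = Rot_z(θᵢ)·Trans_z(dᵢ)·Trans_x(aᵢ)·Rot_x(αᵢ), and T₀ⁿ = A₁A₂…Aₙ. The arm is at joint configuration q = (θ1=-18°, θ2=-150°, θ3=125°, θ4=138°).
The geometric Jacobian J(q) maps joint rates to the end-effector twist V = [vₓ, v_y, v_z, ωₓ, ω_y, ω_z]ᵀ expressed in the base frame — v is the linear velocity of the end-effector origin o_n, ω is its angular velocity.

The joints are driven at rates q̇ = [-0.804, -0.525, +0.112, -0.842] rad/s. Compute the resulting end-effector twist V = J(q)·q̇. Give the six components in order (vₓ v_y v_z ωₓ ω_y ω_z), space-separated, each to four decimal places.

o_n = [-0.0147, 0.4518, -0.4664]
J₁: ẑ×o_n = [-0.4518, -0.0147, 0.0000], ω = ẑ
J2: z=[0.0000, 0.0000, 1.0000] o=[0.1236, -0.0402, 0.0000] → [-0.4920, -0.1384, 0.0000, 0.0000, 0.0000, 1.0000]
J3: z=[-0.2079, 0.9781, 0.0000] o=[-0.2285, -0.1150, 0.0000] → [-0.4562, -0.0970, -0.3269, -0.2079, 0.9781, 0.0000]
J4: z=[-0.2079, 0.9781, 0.0000] o=[-0.0872, 0.3239, 0.3277] → [-0.7767, -0.1651, -0.0975, -0.2079, 0.9781, 0.0000]
V = J·q̇ = [1.2244, 0.2127, 0.0455, 0.1518, -0.7140, -1.3290]

1.2244 0.2127 0.0455 0.1518 -0.7140 -1.3290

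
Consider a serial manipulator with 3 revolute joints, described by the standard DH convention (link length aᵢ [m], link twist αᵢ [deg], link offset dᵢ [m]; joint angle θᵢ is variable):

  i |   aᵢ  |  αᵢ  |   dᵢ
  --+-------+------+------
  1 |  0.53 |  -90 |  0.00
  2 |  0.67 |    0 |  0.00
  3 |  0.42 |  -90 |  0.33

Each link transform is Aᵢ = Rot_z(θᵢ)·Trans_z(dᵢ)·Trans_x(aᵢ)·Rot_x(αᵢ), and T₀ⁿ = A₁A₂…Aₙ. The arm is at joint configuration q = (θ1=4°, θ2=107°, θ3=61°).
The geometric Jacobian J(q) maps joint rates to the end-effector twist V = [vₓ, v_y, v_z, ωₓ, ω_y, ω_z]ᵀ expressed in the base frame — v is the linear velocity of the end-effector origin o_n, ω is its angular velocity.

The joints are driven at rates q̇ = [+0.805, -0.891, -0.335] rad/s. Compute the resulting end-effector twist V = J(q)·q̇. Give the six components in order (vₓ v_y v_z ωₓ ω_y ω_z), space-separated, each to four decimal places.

0.4156 -0.0328 -0.6782 0.0855 -1.2230 0.8050

o_n = [-0.0995, 0.3238, -0.7280]
J₁: ẑ×o_n = [-0.3238, -0.0995, 0.0000], ω = ẑ
J2: z=[-0.0698, 0.9976, 0.0000] o=[0.5287, 0.0370, 0.0000] → [-0.7263, -0.0508, 0.6067, -0.0698, 0.9976, 0.0000]
J3: z=[-0.0698, 0.9976, 0.0000] o=[0.3333, 0.0233, -0.6407] → [-0.0871, -0.0061, 0.4108, -0.0698, 0.9976, 0.0000]
V = J·q̇ = [0.4156, -0.0328, -0.6782, 0.0855, -1.2230, 0.8050]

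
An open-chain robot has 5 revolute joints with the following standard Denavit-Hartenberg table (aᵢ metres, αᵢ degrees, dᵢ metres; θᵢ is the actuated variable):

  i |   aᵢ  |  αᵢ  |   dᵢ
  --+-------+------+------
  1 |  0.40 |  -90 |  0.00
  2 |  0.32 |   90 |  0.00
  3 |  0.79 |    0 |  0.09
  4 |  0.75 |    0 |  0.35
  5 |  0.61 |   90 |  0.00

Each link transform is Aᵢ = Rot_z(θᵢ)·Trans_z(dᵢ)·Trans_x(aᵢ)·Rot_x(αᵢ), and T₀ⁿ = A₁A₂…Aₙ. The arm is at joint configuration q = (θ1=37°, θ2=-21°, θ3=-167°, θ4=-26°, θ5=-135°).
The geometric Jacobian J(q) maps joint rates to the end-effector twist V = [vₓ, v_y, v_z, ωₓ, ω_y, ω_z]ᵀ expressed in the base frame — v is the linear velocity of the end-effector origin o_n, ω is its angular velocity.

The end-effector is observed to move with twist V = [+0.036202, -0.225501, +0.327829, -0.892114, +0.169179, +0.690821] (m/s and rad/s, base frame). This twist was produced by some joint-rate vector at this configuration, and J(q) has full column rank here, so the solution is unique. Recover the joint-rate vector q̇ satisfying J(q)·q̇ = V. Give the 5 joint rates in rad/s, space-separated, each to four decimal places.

o_n = [-0.4901, 0.0242, 0.1731]
J₁: ẑ×o_n = [-0.0242, -0.4901, 0.0000], ω = ẑ
J2: z=[-0.6018, 0.7986, 0.0000] o=[0.3195, 0.2407, 0.0000] → [0.1382, 0.1042, 0.7769, -0.6018, 0.7986, 0.0000]
J3: z=[-0.2862, -0.2157, 0.9336] o=[0.5580, 0.4205, 0.1147] → [0.3574, -0.9618, -0.1126, -0.2862, -0.2157, 0.9336]
J4: z=[-0.2862, -0.2157, 0.9336] o=[0.0653, -0.1733, -0.0772] → [-0.2383, -0.4469, -0.1763, -0.2862, -0.2157, 0.9336]
J5: z=[-0.2862, -0.2157, 0.9336] o=[-0.6813, -0.5246, -0.0123] → [-0.5523, 0.2315, -0.1158, -0.2862, -0.2157, 0.9336]
q̇ = J⁺·V = [-0.9000, 0.6720, 0.9490, -0.0020, 0.7570]

-0.9000 0.6720 0.9490 -0.0020 0.7570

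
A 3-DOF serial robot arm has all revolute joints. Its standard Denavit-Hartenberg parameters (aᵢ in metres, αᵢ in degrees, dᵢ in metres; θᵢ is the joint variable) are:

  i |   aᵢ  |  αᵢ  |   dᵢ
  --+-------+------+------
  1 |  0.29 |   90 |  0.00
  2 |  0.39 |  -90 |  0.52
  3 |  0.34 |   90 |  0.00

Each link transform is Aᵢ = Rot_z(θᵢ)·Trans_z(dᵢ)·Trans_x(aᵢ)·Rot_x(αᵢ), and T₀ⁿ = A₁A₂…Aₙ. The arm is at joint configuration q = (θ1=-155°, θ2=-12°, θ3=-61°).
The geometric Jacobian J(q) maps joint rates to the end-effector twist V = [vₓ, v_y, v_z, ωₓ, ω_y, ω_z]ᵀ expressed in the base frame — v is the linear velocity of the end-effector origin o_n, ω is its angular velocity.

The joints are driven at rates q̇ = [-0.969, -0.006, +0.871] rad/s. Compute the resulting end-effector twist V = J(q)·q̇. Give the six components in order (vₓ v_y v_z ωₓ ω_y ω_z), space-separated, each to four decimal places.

0.2085 0.8291 -0.0571 -0.1616 -0.0820 -0.1170

o_n = [-1.1001, 0.3889, -0.1154]
J₁: ẑ×o_n = [-0.3889, -1.1001, 0.0000], ω = ẑ
J2: z=[-0.4226, 0.9063, 0.0000] o=[-0.2628, -0.1226, 0.0000] → [-0.1045, -0.0488, 0.5427, -0.4226, 0.9063, 0.0000]
J3: z=[-0.1884, -0.0879, 0.9781] o=[-0.8283, 0.1875, -0.0811] → [-0.1940, -0.2723, -0.0618, -0.1884, -0.0879, 0.9781]
V = J·q̇ = [0.2085, 0.8291, -0.0571, -0.1616, -0.0820, -0.1170]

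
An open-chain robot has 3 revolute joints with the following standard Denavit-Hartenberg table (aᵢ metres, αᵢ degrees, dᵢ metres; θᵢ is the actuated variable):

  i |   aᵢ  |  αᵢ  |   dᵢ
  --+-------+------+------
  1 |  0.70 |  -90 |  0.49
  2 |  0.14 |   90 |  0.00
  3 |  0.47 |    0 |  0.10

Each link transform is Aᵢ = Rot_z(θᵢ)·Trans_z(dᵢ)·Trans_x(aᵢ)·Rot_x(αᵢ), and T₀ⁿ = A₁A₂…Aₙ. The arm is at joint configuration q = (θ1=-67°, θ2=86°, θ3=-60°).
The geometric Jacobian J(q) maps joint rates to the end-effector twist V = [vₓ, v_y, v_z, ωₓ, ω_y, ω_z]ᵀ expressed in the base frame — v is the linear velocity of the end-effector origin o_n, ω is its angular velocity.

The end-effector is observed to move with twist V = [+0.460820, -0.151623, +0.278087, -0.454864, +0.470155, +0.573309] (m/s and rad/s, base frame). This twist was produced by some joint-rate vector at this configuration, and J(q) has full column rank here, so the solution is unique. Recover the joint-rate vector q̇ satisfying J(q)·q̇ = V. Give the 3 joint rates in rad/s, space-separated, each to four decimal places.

o_n = [-0.0520, -0.9193, 0.1229]
J₁: ẑ×o_n = [0.9193, -0.0520, 0.0000], ω = ẑ
J2: z=[0.9205, 0.3907, 0.0000] o=[0.2735, -0.6444, 0.4900] → [-0.1434, 0.3379, -0.1259, 0.9205, 0.3907, 0.0000]
J3: z=[0.3898, -0.9183, 0.0698] o=[0.2773, -0.6533, 0.3503] → [0.2274, 0.0657, -0.4060, 0.3898, -0.9183, 0.0698]
q̇ = J⁺·V = [0.6160, -0.2350, -0.6120]

0.6160 -0.2350 -0.6120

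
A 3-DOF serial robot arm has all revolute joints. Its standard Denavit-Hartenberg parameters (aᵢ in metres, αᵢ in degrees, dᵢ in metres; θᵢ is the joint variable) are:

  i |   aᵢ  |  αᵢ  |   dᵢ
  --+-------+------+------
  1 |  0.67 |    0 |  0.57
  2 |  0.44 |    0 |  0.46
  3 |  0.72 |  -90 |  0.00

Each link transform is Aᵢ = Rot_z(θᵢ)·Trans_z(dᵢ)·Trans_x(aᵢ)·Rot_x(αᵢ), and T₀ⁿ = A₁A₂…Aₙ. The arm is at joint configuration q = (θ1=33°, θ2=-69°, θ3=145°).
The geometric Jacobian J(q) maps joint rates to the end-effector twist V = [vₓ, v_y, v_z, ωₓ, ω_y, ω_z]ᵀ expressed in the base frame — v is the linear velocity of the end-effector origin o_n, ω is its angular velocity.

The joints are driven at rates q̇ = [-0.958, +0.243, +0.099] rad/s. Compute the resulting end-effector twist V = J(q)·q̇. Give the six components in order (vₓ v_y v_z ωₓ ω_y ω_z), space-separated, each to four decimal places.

o_n = [0.6835, 0.7871, 1.0300]
J₁: ẑ×o_n = [-0.7871, 0.6835, 0.0000], ω = ẑ
J2: z=[0.0000, 0.0000, 1.0000] o=[0.5619, 0.3649, 0.5700] → [-0.4221, 0.1216, 0.0000, 0.0000, 0.0000, 1.0000]
J3: z=[0.0000, 0.0000, 1.0000] o=[0.9179, 0.1063, 1.0300] → [-0.6808, -0.2344, 0.0000, 0.0000, 0.0000, 1.0000]
V = J·q̇ = [0.5840, -0.6484, 0.0000, 0.0000, 0.0000, -0.6160]

0.5840 -0.6484 0.0000 0.0000 0.0000 -0.6160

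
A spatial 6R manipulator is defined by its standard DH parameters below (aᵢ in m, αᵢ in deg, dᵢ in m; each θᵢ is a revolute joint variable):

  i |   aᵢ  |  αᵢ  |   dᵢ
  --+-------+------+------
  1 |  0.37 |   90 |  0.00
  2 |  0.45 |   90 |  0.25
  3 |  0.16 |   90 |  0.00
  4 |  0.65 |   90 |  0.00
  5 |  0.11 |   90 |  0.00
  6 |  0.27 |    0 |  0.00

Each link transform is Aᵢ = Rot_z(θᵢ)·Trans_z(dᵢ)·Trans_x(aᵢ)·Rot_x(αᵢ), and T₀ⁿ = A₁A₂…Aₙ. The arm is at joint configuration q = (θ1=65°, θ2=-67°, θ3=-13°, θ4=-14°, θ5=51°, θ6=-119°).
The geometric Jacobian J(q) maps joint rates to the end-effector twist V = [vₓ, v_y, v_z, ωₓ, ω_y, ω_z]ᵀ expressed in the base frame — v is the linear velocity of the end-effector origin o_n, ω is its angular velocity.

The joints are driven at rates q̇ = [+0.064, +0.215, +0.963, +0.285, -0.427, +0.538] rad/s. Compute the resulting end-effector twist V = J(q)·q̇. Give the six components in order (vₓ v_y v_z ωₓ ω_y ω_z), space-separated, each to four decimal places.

o_n = [0.4071, 0.6885, -1.1959]
J₁: ẑ×o_n = [-0.6885, 0.4071, 0.0000], ω = ẑ
J2: z=[0.9063, -0.4226, 0.0000] o=[0.1564, 0.3353, 0.0000] → [0.5054, 1.0839, 0.4261, 0.9063, -0.4226, 0.0000]
J3: z=[-0.3890, -0.8343, -0.3907] o=[0.4573, 0.3890, -0.4142] → [0.7691, -0.2845, -0.1583, -0.3890, -0.8343, -0.3907]
J4: z=[-0.9202, 0.3321, 0.2071] o=[0.4504, 0.4595, -0.5577] → [-0.2594, -0.5962, -0.1964, -0.9202, 0.3321, 0.2071]
J5: z=[0.3879, 0.7030, 0.5961] o=[0.4844, 0.8682, -1.0620] → [0.0130, 0.0058, -0.0153, 0.3879, 0.7030, 0.5961]
J6: z=[0.6198, 0.2797, -0.7332] o=[0.4094, 0.9401, -1.0980] → [-0.2119, 0.0624, -0.1553, 0.6198, 0.2797, -0.7332]
V = J·q̇ = [0.6118, -0.1537, -0.1939, -0.2742, -0.9493, -0.9022]

0.6118 -0.1537 -0.1939 -0.2742 -0.9493 -0.9022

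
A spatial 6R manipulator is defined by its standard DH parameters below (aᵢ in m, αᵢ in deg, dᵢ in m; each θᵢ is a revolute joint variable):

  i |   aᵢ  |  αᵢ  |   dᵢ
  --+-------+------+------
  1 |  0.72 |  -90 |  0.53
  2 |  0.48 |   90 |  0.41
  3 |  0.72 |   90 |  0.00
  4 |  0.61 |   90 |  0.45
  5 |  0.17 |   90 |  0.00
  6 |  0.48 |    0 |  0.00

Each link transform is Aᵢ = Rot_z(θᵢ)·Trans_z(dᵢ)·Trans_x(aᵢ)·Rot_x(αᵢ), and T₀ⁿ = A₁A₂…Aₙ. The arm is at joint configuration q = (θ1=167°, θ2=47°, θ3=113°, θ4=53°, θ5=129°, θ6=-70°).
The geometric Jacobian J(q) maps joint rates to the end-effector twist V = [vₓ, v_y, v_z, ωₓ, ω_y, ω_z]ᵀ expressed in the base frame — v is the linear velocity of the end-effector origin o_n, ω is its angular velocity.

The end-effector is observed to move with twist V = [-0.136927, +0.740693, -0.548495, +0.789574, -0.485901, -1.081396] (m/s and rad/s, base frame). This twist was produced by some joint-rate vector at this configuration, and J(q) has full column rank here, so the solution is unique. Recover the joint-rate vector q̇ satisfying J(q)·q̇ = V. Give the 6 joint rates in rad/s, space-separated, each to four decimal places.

0.1010 0.0670 -0.8780 0.6510 0.4290 -0.5040

o_n = [-1.9986, -0.8111, 0.2756]
J₁: ẑ×o_n = [0.8111, -1.9986, 0.0000], ω = ẑ
J2: z=[-0.2250, -0.9744, 0.0000] o=[-0.7015, 0.1620, 0.5300] → [0.2479, -0.0572, -1.0449, -0.2250, -0.9744, 0.0000]
J3: z=[-0.7126, 0.1645, 0.6820] o=[-1.1127, -0.1639, 0.1790] → [0.4573, -0.5353, 0.6069, -0.7126, 0.1645, 0.6820]
J4: z=[-0.6996, -0.2395, -0.6732] o=[-1.0749, -0.8528, 0.3847] → [0.0542, 0.5455, -0.2504, -0.6996, -0.2395, -0.6732]
J5: z=[0.4709, -0.8632, -0.1822] o=[-1.7176, -1.2317, 0.5189] → [0.2867, 0.1658, -0.0445, 0.4709, -0.8632, -0.1822]
J6: z=[-0.8580, -0.4961, 0.1333] o=[-1.7525, -1.2158, 0.3533] → [-0.0154, -0.0995, -0.4693, -0.8580, -0.4961, 0.1333]
q̇ = J⁺·V = [0.1010, 0.0670, -0.8780, 0.6510, 0.4290, -0.5040]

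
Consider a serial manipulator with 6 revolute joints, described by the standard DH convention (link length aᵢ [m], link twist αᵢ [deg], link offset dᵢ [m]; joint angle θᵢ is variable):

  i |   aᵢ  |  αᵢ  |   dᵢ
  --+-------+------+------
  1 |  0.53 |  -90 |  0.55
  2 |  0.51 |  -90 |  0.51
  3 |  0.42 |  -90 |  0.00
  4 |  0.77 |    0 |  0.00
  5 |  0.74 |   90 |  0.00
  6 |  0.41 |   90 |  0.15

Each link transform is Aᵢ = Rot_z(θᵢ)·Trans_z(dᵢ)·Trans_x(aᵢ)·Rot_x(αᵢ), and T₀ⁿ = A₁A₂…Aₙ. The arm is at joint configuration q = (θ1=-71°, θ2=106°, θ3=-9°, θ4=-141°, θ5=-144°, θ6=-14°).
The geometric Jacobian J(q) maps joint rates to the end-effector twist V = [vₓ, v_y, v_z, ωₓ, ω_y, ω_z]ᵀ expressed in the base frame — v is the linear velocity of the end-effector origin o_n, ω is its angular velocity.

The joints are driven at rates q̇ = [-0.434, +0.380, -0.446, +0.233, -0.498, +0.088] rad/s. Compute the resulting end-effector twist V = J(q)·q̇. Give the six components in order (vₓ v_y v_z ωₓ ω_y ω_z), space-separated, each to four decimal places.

o_n = [0.8986, -0.6171, -0.3318]
J₁: ẑ×o_n = [0.6171, 0.8986, -0.0000], ω = ẑ
J2: z=[0.9455, 0.3256, 0.0000] o=[0.1726, -0.5011, 0.5500] → [-0.2871, 0.8337, -0.3460, 0.9455, 0.3256, 0.0000]
J3: z=[-0.3130, 0.9089, 0.2756] o=[0.6090, -0.2022, 0.0598] → [-0.2415, -0.0427, -0.1334, -0.3130, 0.9089, 0.2756]
J4: z=[-0.9479, -0.2808, -0.1504] o=[0.6339, -0.0727, -0.3390] → [-0.0839, -0.0330, 0.5904, -0.9479, -0.2808, -0.1504]
J5: z=[-0.9479, -0.2808, -0.1504] o=[0.4468, 0.1832, 0.3627] → [0.0747, -0.7263, 0.8855, -0.9479, -0.2808, -0.1504]
J6: z=[-0.0237, 0.5331, -0.8457] o=[0.6818, -0.4074, -0.0162] → [-0.3456, -0.1909, -0.1106, -0.0237, 0.5331, -0.8457]
V = J·q̇ = [-0.3563, 0.2831, -0.3851, 0.7480, -0.1603, -0.5915]

-0.3563 0.2831 -0.3851 0.7480 -0.1603 -0.5915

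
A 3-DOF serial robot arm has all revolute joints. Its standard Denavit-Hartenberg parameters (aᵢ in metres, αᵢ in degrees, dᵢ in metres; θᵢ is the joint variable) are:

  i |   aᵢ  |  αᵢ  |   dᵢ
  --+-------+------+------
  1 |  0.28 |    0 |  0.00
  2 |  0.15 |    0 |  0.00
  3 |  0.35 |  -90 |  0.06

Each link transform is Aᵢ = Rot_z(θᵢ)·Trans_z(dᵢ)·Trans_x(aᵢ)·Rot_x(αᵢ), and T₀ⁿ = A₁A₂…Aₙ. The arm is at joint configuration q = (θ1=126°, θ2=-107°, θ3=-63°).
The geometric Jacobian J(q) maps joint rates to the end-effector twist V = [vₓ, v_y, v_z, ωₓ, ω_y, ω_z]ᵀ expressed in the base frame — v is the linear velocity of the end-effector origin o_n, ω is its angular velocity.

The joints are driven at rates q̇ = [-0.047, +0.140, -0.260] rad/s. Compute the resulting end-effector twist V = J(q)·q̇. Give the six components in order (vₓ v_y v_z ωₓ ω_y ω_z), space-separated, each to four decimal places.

o_n = [0.2290, 0.0322, 0.0600]
J₁: ẑ×o_n = [-0.0322, 0.2290, 0.0000], ω = ẑ
J2: z=[0.0000, 0.0000, 1.0000] o=[-0.1646, 0.2265, 0.0000] → [0.1943, 0.3936, -0.0000, 0.0000, 0.0000, 1.0000]
J3: z=[0.0000, 0.0000, 1.0000] o=[-0.0228, 0.2754, 0.0000] → [0.2431, 0.2518, -0.0000, 0.0000, 0.0000, 1.0000]
V = J·q̇ = [-0.0345, -0.0211, 0.0000, 0.0000, 0.0000, -0.1670]

-0.0345 -0.0211 0.0000 0.0000 0.0000 -0.1670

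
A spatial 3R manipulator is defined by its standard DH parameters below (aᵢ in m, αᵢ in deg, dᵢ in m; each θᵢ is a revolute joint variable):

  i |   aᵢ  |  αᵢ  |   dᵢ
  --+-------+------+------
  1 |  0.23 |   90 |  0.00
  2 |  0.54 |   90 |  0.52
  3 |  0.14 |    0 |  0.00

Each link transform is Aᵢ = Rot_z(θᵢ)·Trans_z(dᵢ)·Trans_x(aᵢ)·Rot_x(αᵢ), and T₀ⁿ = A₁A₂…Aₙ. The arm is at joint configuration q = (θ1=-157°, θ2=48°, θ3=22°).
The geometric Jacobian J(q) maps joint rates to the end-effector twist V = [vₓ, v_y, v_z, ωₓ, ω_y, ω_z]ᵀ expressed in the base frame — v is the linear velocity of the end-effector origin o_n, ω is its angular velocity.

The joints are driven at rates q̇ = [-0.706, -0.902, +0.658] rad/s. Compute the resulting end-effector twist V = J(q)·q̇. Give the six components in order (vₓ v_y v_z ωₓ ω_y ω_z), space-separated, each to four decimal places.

-0.2405 0.5109 -0.4299 -0.0977 -1.0214 -1.1463

o_n = [-0.8479, 0.2619, 0.4978]
J₁: ẑ×o_n = [-0.2619, -0.8479, 0.0000], ω = ẑ
J2: z=[-0.3907, 0.9205, 0.0000] o=[-0.2117, -0.0899, 0.0000] → [0.4582, 0.1945, 0.4482, -0.3907, 0.9205, 0.0000]
J3: z=[-0.6841, -0.2904, -0.6691] o=[-0.7475, 0.2476, 0.4013] → [-0.0184, 0.1332, -0.0390, -0.6841, -0.2904, -0.6691]
V = J·q̇ = [-0.2405, 0.5109, -0.4299, -0.0977, -1.0214, -1.1463]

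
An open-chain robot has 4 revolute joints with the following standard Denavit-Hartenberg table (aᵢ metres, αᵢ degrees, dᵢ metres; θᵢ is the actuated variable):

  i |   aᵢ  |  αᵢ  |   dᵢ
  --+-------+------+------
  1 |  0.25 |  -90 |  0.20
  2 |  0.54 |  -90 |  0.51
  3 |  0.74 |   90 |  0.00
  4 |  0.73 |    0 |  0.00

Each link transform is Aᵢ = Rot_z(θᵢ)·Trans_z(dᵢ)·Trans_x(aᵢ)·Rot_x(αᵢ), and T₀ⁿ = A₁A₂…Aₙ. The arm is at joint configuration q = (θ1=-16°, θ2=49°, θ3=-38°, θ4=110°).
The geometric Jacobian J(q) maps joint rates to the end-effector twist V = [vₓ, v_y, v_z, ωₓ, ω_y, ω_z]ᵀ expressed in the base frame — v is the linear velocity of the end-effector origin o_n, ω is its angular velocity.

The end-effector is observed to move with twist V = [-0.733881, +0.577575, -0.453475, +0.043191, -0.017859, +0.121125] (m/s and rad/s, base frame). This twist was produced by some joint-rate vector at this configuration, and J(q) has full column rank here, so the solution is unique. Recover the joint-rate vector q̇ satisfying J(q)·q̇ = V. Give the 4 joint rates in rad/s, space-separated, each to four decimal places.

0.5800 0.4770 0.2660 -0.6120

o_n = [0.5507, 0.6867, -0.9492]
J₁: ẑ×o_n = [-0.6867, 0.5507, 0.0000], ω = ẑ
J2: z=[0.2756, 0.9613, 0.0000] o=[0.2403, -0.0689, 0.2000] → [-1.1047, 0.3168, -0.0900, 0.2756, 0.9613, 0.0000]
J3: z=[-0.7255, 0.2080, -0.6561] o=[0.7214, 0.3237, -0.2075] → [0.0839, -0.4260, -0.2278, -0.7255, 0.2080, -0.6561]
J4: z=[-0.1711, 0.8688, 0.4646] o=[1.2148, 0.6562, -0.6476] → [-0.2762, -0.3602, 0.5718, -0.1711, 0.8688, 0.4646]
q̇ = J⁺·V = [0.5800, 0.4770, 0.2660, -0.6120]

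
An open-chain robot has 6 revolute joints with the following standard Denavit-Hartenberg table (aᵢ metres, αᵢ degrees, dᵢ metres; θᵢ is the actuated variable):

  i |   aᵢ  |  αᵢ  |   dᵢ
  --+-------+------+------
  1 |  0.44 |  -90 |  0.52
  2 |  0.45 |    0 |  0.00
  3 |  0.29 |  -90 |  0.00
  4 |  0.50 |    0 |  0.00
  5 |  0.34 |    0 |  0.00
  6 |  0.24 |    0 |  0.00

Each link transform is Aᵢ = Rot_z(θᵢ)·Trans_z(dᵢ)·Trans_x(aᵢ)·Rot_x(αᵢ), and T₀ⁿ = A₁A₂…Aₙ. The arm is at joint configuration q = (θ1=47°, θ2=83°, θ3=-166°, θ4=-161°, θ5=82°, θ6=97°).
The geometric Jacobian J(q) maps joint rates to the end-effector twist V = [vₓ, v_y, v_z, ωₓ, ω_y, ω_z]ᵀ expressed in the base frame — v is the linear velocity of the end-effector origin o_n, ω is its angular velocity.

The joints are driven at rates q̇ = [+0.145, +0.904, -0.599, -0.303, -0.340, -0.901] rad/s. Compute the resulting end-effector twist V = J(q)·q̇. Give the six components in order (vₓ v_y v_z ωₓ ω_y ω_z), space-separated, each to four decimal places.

-0.5442 -0.1076 -0.2020 -1.2682 -0.9128 0.3332

o_n = [0.0377, 0.6598, 0.1829]
J₁: ẑ×o_n = [-0.6598, 0.0377, 0.0000], ω = ẑ
J2: z=[-0.7314, 0.6820, 0.0000] o=[0.3001, 0.3218, 0.5200] → [-0.2299, -0.2465, -0.0683, -0.7314, 0.6820, 0.0000]
J3: z=[-0.7314, 0.6820, 0.0000] o=[0.3375, 0.3619, 0.0734] → [0.0747, 0.0801, -0.0135, -0.7314, 0.6820, 0.0000]
J4: z=[0.6769, 0.7259, -0.1219] o=[0.3616, 0.3878, 0.3612] → [-0.0963, 0.1602, 0.4192, 0.6769, 0.7259, -0.1219]
J5: z=[0.6769, 0.7259, -0.1219] o=[0.2032, 0.4566, -0.1080] → [0.2360, -0.1768, 0.2577, 0.6769, 0.7259, -0.1219]
J6: z=[0.6769, 0.7259, -0.1219] o=[-0.0355, 0.6900, -0.0437] → [0.1608, -0.1623, -0.0736, 0.6769, 0.7259, -0.1219]
V = J·q̇ = [-0.5442, -0.1076, -0.2020, -1.2682, -0.9128, 0.3332]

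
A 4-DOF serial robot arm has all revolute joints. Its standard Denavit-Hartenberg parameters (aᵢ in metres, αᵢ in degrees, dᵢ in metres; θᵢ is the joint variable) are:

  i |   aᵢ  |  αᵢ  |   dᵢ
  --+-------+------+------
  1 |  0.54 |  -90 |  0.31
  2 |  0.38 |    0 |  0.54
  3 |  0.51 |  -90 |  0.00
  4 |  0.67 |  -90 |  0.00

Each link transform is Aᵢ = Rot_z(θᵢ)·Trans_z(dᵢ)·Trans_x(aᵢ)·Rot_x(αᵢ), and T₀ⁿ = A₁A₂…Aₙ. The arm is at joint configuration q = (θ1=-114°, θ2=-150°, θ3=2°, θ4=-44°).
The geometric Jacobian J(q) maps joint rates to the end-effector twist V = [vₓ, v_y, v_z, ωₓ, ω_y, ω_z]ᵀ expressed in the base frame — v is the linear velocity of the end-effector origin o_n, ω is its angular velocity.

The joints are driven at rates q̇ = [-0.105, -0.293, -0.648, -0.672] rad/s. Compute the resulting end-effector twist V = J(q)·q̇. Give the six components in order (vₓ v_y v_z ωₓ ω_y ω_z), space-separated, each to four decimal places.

0.4293 0.0053 -1.0538 -0.7148 0.7081 -0.6749

o_n = [1.1749, 0.1669, 1.0257]
J₁: ẑ×o_n = [-0.1669, 1.1749, 0.0000], ω = ẑ
J2: z=[0.9135, -0.4067, 0.0000] o=[-0.2196, -0.4933, 0.3100] → [-0.2911, -0.6538, 1.1703, 0.9135, -0.4067, 0.0000]
J3: z=[0.9135, -0.4067, 0.0000] o=[0.4075, -0.4123, 0.5000] → [-0.2138, -0.4802, 0.8412, 0.9135, -0.4067, 0.0000]
J4: z=[-0.2155, -0.4841, 0.8480] o=[0.5834, -0.0172, 0.7703] → [-0.2798, 0.5566, 0.2466, -0.2155, -0.4841, 0.8480]
V = J·q̇ = [0.4293, 0.0053, -1.0538, -0.7148, 0.7081, -0.6749]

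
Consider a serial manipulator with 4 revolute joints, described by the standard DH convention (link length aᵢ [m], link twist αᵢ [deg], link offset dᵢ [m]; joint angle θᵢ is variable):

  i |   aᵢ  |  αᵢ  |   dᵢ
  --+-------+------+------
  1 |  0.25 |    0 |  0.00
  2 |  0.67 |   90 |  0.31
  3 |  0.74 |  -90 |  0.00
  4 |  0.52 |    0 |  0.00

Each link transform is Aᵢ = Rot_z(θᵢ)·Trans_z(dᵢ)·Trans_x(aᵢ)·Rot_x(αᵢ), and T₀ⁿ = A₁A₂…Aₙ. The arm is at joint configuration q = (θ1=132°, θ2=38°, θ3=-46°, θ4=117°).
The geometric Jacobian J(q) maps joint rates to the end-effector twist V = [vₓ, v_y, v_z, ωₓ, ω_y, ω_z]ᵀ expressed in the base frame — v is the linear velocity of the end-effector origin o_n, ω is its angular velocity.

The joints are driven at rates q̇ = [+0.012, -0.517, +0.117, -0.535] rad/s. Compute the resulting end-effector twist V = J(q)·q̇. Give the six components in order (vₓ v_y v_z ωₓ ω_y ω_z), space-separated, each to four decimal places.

-0.3765 0.4588 -0.1374 0.3993 0.0484 -0.8766

o_n = [-1.2523, -0.0934, -0.0525]
J₁: ẑ×o_n = [0.0934, -1.2523, 0.0000], ω = ẑ
J2: z=[0.0000, 0.0000, 1.0000] o=[-0.1673, 0.1858, 0.0000] → [0.2792, -1.0850, 0.0000, 0.0000, 0.0000, 1.0000]
J3: z=[0.1736, 0.9848, 0.0000] o=[-0.8271, 0.3021, 0.3100] → [-0.3570, 0.0629, 0.3501, 0.1736, 0.9848, 0.0000]
J4: z=[-0.7084, 0.1249, 0.6947] o=[-1.3333, 0.3914, -0.2223] → [0.3580, 0.1766, 0.3333, -0.7084, 0.1249, 0.6947]
V = J·q̇ = [-0.3765, 0.4588, -0.1374, 0.3993, 0.0484, -0.8766]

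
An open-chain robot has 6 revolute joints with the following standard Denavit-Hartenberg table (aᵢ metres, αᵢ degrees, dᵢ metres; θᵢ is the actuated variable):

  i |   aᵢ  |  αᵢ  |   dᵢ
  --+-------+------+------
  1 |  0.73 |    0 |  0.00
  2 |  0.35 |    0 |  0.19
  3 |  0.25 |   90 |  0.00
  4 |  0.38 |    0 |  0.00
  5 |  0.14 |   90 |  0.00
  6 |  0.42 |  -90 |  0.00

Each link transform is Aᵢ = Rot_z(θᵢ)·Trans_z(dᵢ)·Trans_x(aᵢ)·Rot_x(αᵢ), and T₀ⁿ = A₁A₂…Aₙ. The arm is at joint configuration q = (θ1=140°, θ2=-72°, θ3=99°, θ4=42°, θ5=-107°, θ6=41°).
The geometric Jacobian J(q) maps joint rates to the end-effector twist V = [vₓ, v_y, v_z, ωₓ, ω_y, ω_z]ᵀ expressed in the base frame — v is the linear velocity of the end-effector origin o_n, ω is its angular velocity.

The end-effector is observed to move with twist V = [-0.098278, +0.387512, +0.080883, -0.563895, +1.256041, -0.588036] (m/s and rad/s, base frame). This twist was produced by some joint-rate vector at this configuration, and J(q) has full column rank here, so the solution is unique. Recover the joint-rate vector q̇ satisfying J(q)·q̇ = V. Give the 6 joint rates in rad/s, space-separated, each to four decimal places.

o_n = [-1.0730, 1.2254, 0.0301]
J₁: ẑ×o_n = [-1.2254, -1.0730, 0.0000], ω = ẑ
J2: z=[0.0000, 0.0000, 1.0000] o=[-0.5592, 0.4692, 0.0000] → [-0.7562, -0.5138, 0.0000, 0.0000, 0.0000, 1.0000]
J3: z=[0.0000, 0.0000, 1.0000] o=[-0.4281, 0.7937, 0.1900] → [-0.4317, -0.6449, 0.0000, 0.0000, 0.0000, 1.0000]
J4: z=[0.2250, 0.9744, 0.0000] o=[-0.6717, 0.8500, 0.1900] → [-0.1558, 0.0360, 0.4755, 0.2250, 0.9744, 0.0000]
J5: z=[0.2250, 0.9744, 0.0000] o=[-0.9468, 0.9135, 0.4443] → [-0.4035, 0.0932, 0.1931, 0.2250, 0.9744, 0.0000]
J6: z=[0.8831, -0.2039, -0.4226] o=[-1.0045, 0.9268, 0.3174] → [0.1848, 0.2827, 0.2497, 0.8831, -0.2039, -0.4226]
q̇ = J⁺·V = [0.0830, -0.2230, -0.8360, 0.3480, 0.7490, -0.9180]

0.0830 -0.2230 -0.8360 0.3480 0.7490 -0.9180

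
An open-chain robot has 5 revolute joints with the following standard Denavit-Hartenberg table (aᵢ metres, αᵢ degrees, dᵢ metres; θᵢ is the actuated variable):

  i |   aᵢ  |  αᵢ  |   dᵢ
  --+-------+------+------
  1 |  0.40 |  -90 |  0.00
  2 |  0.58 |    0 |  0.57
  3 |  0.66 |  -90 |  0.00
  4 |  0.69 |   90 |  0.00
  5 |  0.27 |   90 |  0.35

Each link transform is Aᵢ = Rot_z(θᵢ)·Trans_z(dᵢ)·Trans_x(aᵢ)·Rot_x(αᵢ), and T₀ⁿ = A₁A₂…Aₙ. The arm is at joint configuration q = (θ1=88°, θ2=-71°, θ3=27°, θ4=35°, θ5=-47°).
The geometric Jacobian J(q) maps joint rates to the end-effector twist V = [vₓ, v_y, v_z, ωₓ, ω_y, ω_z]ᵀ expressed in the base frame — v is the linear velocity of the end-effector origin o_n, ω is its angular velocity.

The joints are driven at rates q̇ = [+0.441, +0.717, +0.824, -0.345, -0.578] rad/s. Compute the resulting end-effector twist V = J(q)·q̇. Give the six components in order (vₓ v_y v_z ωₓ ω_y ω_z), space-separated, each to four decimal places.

o_n = [-0.2998, 1.5974, 1.7858]
J₁: ẑ×o_n = [-1.5974, -0.2998, 0.0000], ω = ẑ
J2: z=[-0.9994, 0.0349, 0.0000] o=[0.0140, 0.3998, 0.0000] → [0.0623, 1.7847, -1.1859, -0.9994, 0.0349, 0.0000]
J3: z=[-0.9994, 0.0349, 0.0000] o=[-0.5491, 0.6084, 0.5484] → [0.0432, 1.2366, -0.9971, -0.9994, 0.0349, 0.0000]
J4: z=[0.0242, 0.6942, -0.7193] o=[-0.5325, 1.0828, 1.0069] → [0.9109, -0.1863, -0.1491, 0.0242, 0.6942, -0.7193]
J5: z=[-0.8043, 0.4409, 0.3984] o=[-0.1228, 1.4754, 1.3995] → [0.1217, 0.2402, -0.0201, -0.8043, 0.4409, 0.3984]
V = J·q̇ = [-1.0088, 2.0919, -1.6088, -1.0836, -0.4406, 0.4589]

-1.0088 2.0919 -1.6088 -1.0836 -0.4406 0.4589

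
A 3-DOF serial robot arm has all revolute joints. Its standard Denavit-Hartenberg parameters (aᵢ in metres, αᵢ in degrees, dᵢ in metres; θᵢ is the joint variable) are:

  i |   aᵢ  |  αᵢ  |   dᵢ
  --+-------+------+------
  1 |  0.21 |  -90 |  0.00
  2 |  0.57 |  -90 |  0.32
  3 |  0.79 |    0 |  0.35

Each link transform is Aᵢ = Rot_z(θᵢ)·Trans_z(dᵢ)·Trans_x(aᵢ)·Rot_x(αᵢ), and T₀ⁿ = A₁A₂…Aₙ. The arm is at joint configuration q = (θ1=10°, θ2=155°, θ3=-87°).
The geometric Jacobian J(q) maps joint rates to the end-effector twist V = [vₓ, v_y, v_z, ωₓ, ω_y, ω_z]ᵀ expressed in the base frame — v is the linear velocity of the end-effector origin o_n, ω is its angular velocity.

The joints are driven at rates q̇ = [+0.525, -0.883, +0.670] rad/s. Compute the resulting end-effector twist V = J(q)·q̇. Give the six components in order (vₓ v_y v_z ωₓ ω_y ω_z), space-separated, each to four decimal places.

o_n = [-0.6771, 1.0066, 0.0588]
J₁: ẑ×o_n = [-1.0066, -0.6771, 0.0000], ω = ẑ
J2: z=[-0.1736, 0.9848, 0.0000] o=[0.2068, 0.0365, 0.0000] → [0.0579, 0.0102, 0.7020, -0.1736, 0.9848, 0.0000]
J3: z=[-0.4162, -0.0734, 0.9063] o=[-0.3575, 0.2619, -0.2409] → [-0.6970, -0.1649, -0.3334, -0.4162, -0.0734, 0.9063]
V = J·q̇ = [-1.0466, -0.4750, -0.8432, -0.1255, -0.9188, 1.1322]

-1.0466 -0.4750 -0.8432 -0.1255 -0.9188 1.1322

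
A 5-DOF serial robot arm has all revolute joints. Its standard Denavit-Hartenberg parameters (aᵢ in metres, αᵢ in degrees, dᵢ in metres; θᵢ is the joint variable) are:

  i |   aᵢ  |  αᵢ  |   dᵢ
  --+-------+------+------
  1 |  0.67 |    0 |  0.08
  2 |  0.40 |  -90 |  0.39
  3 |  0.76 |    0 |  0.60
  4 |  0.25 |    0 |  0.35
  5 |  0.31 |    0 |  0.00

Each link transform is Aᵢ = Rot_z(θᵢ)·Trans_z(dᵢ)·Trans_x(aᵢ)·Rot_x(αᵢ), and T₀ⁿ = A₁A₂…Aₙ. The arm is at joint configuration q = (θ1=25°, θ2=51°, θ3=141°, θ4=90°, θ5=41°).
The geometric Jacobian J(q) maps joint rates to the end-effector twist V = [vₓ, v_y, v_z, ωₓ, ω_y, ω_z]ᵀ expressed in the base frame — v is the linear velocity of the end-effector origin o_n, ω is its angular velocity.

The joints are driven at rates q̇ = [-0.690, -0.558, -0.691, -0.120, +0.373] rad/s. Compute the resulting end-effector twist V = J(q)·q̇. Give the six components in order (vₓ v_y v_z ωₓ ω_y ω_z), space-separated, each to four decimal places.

0.0830 0.8693 -0.5310 0.4250 -0.1060 -1.2480

o_n = [-0.3961, 0.1859, 0.4958]
J₁: ẑ×o_n = [-0.1859, -0.3961, 0.0000], ω = ẑ
J2: z=[0.0000, 0.0000, 1.0000] o=[0.6072, 0.2832, 0.0800] → [0.0973, -1.0033, 0.0000, 0.0000, 0.0000, 1.0000]
J3: z=[-0.9703, 0.2419, 0.0000] o=[0.7040, 0.6713, 0.4700] → [0.0062, 0.0250, 0.7371, -0.9703, 0.2419, 0.0000]
J4: z=[-0.9703, 0.2419, 0.0000] o=[-0.0211, 0.2433, -0.0083] → [0.1220, 0.4891, 0.1465, -0.9703, 0.2419, 0.0000]
J5: z=[-0.9703, 0.2419, 0.0000] o=[-0.3987, 0.1754, 0.1860] → [0.0750, 0.3006, -0.0108, -0.9703, 0.2419, 0.0000]
V = J·q̇ = [0.0830, 0.8693, -0.5310, 0.4250, -0.1060, -1.2480]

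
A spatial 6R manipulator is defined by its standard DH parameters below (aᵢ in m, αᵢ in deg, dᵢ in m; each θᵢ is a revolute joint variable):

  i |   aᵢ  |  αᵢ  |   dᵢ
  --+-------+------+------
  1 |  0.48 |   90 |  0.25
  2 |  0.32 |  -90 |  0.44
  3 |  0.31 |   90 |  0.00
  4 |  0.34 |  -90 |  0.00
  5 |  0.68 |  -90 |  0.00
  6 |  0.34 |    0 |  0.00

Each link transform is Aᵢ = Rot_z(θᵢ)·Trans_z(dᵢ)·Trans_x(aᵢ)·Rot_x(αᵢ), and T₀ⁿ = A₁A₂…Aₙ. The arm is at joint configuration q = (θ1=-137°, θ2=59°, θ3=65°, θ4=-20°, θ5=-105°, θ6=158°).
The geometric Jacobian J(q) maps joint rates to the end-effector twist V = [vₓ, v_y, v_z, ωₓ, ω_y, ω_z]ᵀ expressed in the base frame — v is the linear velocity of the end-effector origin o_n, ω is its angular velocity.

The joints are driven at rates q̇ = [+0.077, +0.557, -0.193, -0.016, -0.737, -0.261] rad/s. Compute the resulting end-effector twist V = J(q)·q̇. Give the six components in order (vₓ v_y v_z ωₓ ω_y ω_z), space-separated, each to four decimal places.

0.1125 0.4593 0.2649 -1.0528 0.3376 -0.5767

o_n = [-0.8930, -0.6437, 0.8732]
J₁: ẑ×o_n = [0.6437, -0.8930, 0.0000], ω = ẑ
J2: z=[-0.6820, 0.7314, 0.0000] o=[-0.3510, -0.3274, 0.2500] → [0.4558, 0.4250, 0.6121, -0.6820, 0.7314, 0.0000]
J3: z=[0.6269, 0.5846, 0.5150] o=[-0.7717, -0.1180, 0.5243] → [0.4747, -0.2812, -0.2586, 0.6269, 0.5846, 0.5150]
J4: z=[-0.6296, -0.0093, 0.7769] o=[-0.6294, -0.3695, 0.6366] → [0.2108, -0.0558, 0.1702, -0.6296, -0.0093, 0.7769]
J5: z=[0.7460, 0.2719, 0.6079] o=[-0.5557, -0.6966, 0.6924] → [0.0170, -0.3399, 0.1312, 0.7460, 0.2719, 0.6079]
J6: z=[0.0465, -0.9319, 0.3597] o=[-1.0074, -0.5334, 1.1738] → [0.3198, 0.0551, 0.1015, 0.0465, -0.9319, 0.3597]
V = J·q̇ = [0.1125, 0.4593, 0.2649, -1.0528, 0.3376, -0.5767]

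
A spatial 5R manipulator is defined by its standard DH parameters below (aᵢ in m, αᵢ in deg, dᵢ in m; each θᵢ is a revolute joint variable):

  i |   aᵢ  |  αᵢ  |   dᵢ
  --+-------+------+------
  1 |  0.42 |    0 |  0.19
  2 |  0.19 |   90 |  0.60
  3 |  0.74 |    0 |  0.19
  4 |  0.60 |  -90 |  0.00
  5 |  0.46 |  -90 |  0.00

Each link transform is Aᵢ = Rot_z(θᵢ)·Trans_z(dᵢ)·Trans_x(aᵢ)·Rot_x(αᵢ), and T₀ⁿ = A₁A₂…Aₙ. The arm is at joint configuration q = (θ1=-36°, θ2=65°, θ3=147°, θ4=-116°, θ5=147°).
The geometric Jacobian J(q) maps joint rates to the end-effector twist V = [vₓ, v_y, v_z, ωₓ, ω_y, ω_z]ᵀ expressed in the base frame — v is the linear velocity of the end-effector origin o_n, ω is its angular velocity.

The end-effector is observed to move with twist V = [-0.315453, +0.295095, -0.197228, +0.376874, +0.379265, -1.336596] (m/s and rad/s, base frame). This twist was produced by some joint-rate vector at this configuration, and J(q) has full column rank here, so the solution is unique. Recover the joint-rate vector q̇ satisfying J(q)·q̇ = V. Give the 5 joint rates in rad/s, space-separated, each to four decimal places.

o_n = [0.0944, -0.3137, 1.3034]
J₁: ẑ×o_n = [0.3137, 0.0944, -0.0000], ω = ẑ
J2: z=[0.0000, 0.0000, 1.0000] o=[0.3398, -0.2469, 0.1900] → [0.0668, -0.2454, 0.0000, 0.0000, 0.0000, 1.0000]
J3: z=[0.4848, -0.8746, 0.0000] o=[0.5060, -0.1548, 0.7900] → [-0.4490, -0.2489, -0.4370, 0.4848, -0.8746, 0.0000]
J4: z=[0.4848, -0.8746, 0.0000] o=[0.0553, -0.6218, 1.1930] → [-0.0965, -0.0535, 0.1836, 0.4848, -0.8746, 0.0000]
J5: z=[-0.4505, -0.2497, 0.8572] o=[0.5051, -0.3725, 1.5021] → [-0.0008, -0.4415, -0.1290, -0.4505, -0.2497, 0.8572]
q̇ = J⁺·V = [-0.5220, 0.0400, 0.4810, -0.6300, -0.9970]

-0.5220 0.0400 0.4810 -0.6300 -0.9970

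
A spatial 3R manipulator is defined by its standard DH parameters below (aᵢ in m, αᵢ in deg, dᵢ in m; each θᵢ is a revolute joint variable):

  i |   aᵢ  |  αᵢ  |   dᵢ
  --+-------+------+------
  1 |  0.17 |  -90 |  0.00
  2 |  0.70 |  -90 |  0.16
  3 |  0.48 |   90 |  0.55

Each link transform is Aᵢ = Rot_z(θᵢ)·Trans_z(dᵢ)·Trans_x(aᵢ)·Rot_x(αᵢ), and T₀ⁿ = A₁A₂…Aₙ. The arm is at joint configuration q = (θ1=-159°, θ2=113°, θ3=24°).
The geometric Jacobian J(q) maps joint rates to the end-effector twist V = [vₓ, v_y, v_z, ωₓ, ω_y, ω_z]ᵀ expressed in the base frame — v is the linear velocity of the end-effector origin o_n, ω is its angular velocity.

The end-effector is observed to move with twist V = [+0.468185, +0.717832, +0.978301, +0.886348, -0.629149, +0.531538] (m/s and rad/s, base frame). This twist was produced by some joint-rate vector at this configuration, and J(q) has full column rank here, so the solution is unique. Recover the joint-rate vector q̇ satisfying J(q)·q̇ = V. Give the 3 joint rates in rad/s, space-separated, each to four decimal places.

o_n = [0.7166, 0.3128, -0.8331]
J₁: ẑ×o_n = [-0.3128, 0.7166, 0.0000], ω = ẑ
J2: z=[0.3584, -0.9336, 0.0000] o=[-0.1587, -0.0609, 0.0000] → [0.7778, 0.2986, 0.9511, 0.3584, -0.9336, 0.0000]
J3: z=[0.8594, 0.3299, 0.3907] o=[0.1540, -0.1123, -0.6444] → [-0.2284, 0.3820, 0.1797, 0.8594, 0.3299, 0.3907]
q̇ = J⁺·V = [0.2760, 0.9050, 0.6540]

0.2760 0.9050 0.6540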